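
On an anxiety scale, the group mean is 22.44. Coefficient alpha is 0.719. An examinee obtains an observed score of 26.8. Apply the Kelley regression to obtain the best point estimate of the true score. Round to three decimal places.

Kelley's formula gives T̂ = 0.719·26.8 + 0.281·22.44 = 19.2692 + 6.30564 = 25.5748.

25.575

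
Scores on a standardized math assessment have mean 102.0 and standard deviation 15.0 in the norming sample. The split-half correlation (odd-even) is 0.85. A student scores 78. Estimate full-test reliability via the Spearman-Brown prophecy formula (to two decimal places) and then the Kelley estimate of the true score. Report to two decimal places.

Spearman-Brown: ρ = 2r/(1 + r) = 2(0.85)/(1 + 0.85) = 1.700/1.85 = 0.9189 → 0.92
T̂ = ρX + (1 − ρ)μ
  = 0.92 × 78 + 0.08 × 102.0
  = 71.76 + 8.160
  = 79.920
  ≈ 79.92

79.92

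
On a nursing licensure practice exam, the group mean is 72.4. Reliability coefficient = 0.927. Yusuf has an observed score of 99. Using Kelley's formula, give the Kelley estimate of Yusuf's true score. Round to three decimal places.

97.058

T̂ = ρX + (1 − ρ)μ
  = 0.927 × 99 + 0.073 × 72.4
  = 91.773 + 5.2852
  = 97.0582
  ≈ 97.058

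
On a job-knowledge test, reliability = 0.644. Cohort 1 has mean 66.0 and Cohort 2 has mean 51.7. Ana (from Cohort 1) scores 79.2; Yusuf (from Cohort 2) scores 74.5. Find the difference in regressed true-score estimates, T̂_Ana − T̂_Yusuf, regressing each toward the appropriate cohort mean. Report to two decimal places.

T̂_Ana = 0.644(79.2) + 0.356(66.0) = 74.5008
T̂_Yusuf = 0.644(74.5) + 0.356(51.7) = 66.3832
Difference = 74.5008 − 66.3832 = 8.1176

8.12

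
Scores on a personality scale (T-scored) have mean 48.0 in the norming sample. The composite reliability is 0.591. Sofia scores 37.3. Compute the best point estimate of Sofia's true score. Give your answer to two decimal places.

41.68

T̂ = 0.591(37.3) + 0.409(48.0) = 22.0443 + 19.6320 = 41.676 → 41.68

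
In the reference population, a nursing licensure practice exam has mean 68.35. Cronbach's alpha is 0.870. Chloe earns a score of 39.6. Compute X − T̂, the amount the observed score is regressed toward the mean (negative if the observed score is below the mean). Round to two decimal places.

-3.74

T̂ = 0.870(39.6) + 0.130(68.35) = 34.4520 + 8.88550 = 43.3375 → 43.337
X − T̂ = 39.6 − 43.337 = -3.737 → -3.74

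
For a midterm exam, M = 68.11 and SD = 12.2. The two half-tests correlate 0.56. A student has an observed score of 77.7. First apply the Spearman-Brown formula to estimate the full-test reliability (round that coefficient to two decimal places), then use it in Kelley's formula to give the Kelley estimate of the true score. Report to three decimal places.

75.015

Spearman-Brown: ρ = 2r/(1 + r) = 2(0.56)/(1 + 0.56) = 1.120/1.56 = 0.7179 → 0.72
Weight the observed score by reliability and the mean by (1 − reliability): T̂ = 0.72·77.7 + 0.28·68.11 = 55.944 + 19.0708 = 75.0148.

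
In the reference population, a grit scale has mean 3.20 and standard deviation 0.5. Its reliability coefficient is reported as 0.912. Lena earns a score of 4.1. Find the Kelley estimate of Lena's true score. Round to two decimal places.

T̂ = 0.912(4.1) + 0.088(3.20) = 3.7392 + 0.28160 = 4.021 → 4.02

4.02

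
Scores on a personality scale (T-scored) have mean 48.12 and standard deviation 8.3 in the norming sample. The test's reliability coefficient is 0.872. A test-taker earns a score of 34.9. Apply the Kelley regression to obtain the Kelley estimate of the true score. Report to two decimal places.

36.59

T̂ = 0.872(34.9) + 0.128(48.12) = 30.4328 + 6.15936 = 36.592 → 36.59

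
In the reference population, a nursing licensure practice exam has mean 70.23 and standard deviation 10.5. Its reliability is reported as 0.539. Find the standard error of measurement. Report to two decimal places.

7.13

SEM = SD · √(1 − ρ) = 10.5 × √0.461 = 10.5 × 0.6790 = 7.129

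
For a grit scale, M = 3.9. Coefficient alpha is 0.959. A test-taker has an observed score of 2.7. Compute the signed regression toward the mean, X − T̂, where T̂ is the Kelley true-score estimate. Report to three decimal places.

Regress the observed score toward the mean by the unreliability: T̂ = 0.959·2.7 + 0.041·3.9 = 2.5893 + 0.1599 = 2.74920.
X − T̂ = 2.7 − 2.7492 = -0.0492 → -0.049

-0.049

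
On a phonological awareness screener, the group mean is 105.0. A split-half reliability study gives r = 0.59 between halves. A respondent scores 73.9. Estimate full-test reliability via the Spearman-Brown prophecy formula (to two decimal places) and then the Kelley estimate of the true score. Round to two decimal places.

Spearman-Brown: ρ = 2r/(1 + r) = 2(0.59)/(1 + 0.59) = 1.180/1.59 = 0.7421 → 0.74
Regress the observed score toward the mean by the unreliability: T̂ = 0.74·73.9 + 0.26·105.0 = 54.686 + 27.300 = 81.986.

81.99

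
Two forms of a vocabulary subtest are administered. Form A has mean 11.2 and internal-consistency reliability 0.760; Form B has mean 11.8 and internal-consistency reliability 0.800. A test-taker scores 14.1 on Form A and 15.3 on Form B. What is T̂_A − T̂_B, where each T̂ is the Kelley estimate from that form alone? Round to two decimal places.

-1.20

T̂_A = 0.760(14.1) + 0.240(11.2) = 13.4040
T̂_B = 0.800(15.3) + 0.200(11.8) = 14.6000
T̂_A − T̂_B = -1.1960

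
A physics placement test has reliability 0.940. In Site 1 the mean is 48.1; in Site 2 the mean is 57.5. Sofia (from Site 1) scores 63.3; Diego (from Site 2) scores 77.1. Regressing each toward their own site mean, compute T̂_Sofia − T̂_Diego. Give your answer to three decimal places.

-13.536

T̂_Sofia = 0.940(63.3) + 0.060(48.1) = 62.38800
T̂_Diego = 0.940(77.1) + 0.060(57.5) = 75.92400
Difference = 62.38800 − 75.92400 = -13.53600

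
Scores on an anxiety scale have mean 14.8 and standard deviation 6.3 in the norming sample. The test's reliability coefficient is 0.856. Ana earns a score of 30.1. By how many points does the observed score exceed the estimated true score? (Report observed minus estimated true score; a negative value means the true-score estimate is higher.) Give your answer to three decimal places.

T̂ = 0.856(30.1) + 0.144(14.8) = 25.7656 + 2.1312 = 27.89680 → 27.8968
X − T̂ = 30.1 − 27.8968 = 2.2032 → 2.203

2.203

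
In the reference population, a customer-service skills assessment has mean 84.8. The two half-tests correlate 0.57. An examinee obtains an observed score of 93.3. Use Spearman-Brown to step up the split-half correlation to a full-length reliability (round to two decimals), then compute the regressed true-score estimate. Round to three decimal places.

91.005

Spearman-Brown: ρ = 2r/(1 + r) = 2(0.57)/(1 + 0.57) = 1.140/1.57 = 0.7261 → 0.73
T̂ = 0.73(93.3) + 0.27(84.8) = 68.109 + 22.896 = 91.0050 → 91.005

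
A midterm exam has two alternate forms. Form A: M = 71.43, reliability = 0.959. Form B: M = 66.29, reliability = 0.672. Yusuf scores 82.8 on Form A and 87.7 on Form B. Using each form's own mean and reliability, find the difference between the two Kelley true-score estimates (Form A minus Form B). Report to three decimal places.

1.656

T̂_A = 0.959(82.8) + 0.041(71.43) = 82.33383
T̂_B = 0.672(87.7) + 0.328(66.29) = 80.67752
T̂_A − T̂_B = 1.65631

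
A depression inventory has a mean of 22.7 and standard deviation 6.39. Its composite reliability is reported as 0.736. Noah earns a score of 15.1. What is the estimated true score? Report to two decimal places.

Regress the observed score toward the mean by the unreliability: T̂ = 0.736·15.1 + 0.264·22.7 = 11.1136 + 5.9928 = 17.106.

17.11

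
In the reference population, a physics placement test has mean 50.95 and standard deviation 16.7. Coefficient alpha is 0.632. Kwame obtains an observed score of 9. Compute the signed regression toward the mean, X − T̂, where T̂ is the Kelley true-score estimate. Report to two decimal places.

T̂ = 0.632(9) + 0.368(50.95) = 5.688 + 18.74960 = 24.4376 → 24.438
X − T̂ = 9 − 24.438 = -15.438 → -15.44

-15.44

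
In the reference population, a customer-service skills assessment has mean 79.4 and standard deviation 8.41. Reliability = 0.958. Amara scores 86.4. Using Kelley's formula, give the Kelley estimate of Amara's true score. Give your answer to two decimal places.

86.11

Kelley's formula gives T̂ = 0.958·86.4 + 0.042·79.4 = 82.7712 + 3.3348 = 86.106.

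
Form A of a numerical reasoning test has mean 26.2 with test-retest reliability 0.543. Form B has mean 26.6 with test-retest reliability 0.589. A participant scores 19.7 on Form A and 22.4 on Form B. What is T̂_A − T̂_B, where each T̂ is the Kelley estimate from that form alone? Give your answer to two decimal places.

-1.46

T̂_A = 0.543(19.7) + 0.457(26.2) = 22.6705
T̂_B = 0.589(22.4) + 0.411(26.6) = 24.1262
T̂_A − T̂_B = -1.4557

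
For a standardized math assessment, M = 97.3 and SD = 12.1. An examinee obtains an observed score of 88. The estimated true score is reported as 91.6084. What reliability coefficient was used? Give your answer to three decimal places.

0.612

T̂ = ρX + (1 − ρ)μ  ⇒  T̂ − μ = ρ(X − μ)
ρ = (T̂ − μ)/(X − μ) = (91.6084 − 97.3) / (88 − 97.3) = -5.6916 / -9.3 = 0.61200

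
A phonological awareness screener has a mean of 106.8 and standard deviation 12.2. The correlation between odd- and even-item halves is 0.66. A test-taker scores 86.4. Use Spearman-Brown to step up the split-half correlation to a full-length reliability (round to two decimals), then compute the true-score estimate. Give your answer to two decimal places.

Spearman-Brown: ρ = 2r/(1 + r) = 2(0.66)/(1 + 0.66) = 1.320/1.66 = 0.7952 → 0.80
T̂ = ρX + (1 − ρ)μ
  = 0.80 × 86.4 + 0.20 × 106.8
  = 69.120 + 21.360
  = 90.480
  ≈ 90.48

90.48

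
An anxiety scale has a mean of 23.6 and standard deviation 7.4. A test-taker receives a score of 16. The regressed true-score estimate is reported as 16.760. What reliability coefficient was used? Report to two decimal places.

0.90

T̂ = ρX + (1 − ρ)μ  ⇒  T̂ − μ = ρ(X − μ)
ρ = (T̂ − μ)/(X − μ) = (16.760 − 23.6) / (16 − 23.6) = -6.840 / -7.6 = 0.9000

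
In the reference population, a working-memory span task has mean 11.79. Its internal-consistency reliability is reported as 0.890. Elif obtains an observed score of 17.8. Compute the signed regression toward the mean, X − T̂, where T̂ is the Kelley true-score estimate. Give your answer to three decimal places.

T̂ = 0.890(17.8) + 0.110(11.79) = 15.8420 + 1.29690 = 17.13890 → 17.1389
X − T̂ = 17.8 − 17.1389 = 0.6611 → 0.661

0.661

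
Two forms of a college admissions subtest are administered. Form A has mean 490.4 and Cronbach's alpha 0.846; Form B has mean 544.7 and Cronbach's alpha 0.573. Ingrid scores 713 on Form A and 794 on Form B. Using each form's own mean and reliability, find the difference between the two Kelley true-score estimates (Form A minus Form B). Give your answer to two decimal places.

-8.83

T̂_A = 0.846(713) + 0.154(490.4) = 678.7196
T̂_B = 0.573(794) + 0.427(544.7) = 687.5489
T̂_A − T̂_B = -8.8293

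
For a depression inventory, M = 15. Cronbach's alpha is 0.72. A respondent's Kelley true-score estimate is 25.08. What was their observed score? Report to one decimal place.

29.0

T̂ = ρX + (1 − ρ)μ  ⇒  X = (T̂ − (1 − ρ)μ) / ρ
X = (25.08 − 0.28 × 15) / 0.72 = (25.08 − 4.20) / 0.72 = 20.88 / 0.72 = 29.000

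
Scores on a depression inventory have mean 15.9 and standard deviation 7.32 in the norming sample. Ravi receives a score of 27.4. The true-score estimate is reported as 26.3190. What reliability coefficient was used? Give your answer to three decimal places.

0.906

T̂ = ρX + (1 − ρ)μ  ⇒  T̂ − μ = ρ(X − μ)
ρ = (T̂ − μ)/(X − μ) = (26.3190 − 15.9) / (27.4 − 15.9) = 10.4190 / 11.5 = 0.90600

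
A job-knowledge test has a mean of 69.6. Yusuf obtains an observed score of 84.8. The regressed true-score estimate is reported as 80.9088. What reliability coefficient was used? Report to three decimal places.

T̂ = ρX + (1 − ρ)μ  ⇒  T̂ − μ = ρ(X − μ)
ρ = (T̂ − μ)/(X − μ) = (80.9088 − 69.6) / (84.8 − 69.6) = 11.3088 / 15.2 = 0.74400

0.744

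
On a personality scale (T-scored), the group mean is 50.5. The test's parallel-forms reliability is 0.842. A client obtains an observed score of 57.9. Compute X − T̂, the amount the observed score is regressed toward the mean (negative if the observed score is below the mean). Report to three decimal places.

T̂ = 0.842(57.9) + 0.158(50.5) = 48.7518 + 7.9790 = 56.73080 → 56.7308
X − T̂ = 57.9 − 56.7308 = 1.1692 → 1.169

1.169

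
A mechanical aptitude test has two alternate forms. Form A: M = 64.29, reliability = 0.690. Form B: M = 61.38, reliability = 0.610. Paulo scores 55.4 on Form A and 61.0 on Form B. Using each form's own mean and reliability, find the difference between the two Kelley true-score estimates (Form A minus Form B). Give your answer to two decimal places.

T̂_A = 0.690(55.4) + 0.310(64.29) = 58.1559
T̂_B = 0.610(61.0) + 0.390(61.38) = 61.1482
T̂_A − T̂_B = -2.9923

-2.99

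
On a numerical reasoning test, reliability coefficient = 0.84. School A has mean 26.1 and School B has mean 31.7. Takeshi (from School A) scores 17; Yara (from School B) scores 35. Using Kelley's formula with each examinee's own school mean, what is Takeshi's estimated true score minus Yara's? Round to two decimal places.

T̂_Takeshi = 0.84(17) + 0.16(26.1) = 18.4560
T̂_Yara = 0.84(35) + 0.16(31.7) = 34.4720
Difference = 18.4560 − 34.4720 = -16.0160

-16.02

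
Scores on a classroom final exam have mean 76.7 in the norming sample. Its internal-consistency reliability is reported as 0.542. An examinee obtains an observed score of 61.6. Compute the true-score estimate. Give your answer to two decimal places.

Regress the observed score toward the mean by the unreliability: T̂ = 0.542·61.6 + 0.458·76.7 = 33.3872 + 35.1286 = 68.516.

68.52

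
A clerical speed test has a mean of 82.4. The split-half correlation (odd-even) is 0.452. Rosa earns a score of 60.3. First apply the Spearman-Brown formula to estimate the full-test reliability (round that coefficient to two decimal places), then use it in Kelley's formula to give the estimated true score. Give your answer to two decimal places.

68.70

Spearman-Brown: ρ = 2r/(1 + r) = 2(0.452)/(1 + 0.452) = 0.9040/1.452 = 0.6226 → 0.62
T̂ = ρX + (1 − ρ)μ
  = 0.62 × 60.3 + 0.38 × 82.4
  = 37.386 + 31.312
  = 68.698
  ≈ 68.70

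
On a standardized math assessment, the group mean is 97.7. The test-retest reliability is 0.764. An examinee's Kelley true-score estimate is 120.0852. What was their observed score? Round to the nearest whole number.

T̂ = ρX + (1 − ρ)μ  ⇒  X = (T̂ − (1 − ρ)μ) / ρ
X = (120.0852 − 0.236 × 97.7) / 0.764 = (120.0852 − 23.0572) / 0.764 = 97.0280 / 0.764 = 127.00

127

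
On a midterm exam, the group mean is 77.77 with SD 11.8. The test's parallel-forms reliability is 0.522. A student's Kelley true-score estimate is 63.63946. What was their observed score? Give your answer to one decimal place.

T̂ = ρX + (1 − ρ)μ  ⇒  X = (T̂ − (1 − ρ)μ) / ρ
X = (63.63946 − 0.478 × 77.77) / 0.522 = (63.63946 − 37.17406) / 0.522 = 26.46540 / 0.522 = 50.700

50.7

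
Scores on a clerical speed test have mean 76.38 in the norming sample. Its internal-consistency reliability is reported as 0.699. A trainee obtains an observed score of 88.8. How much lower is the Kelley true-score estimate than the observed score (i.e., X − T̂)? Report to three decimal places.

3.738

Regress the observed score toward the mean by the unreliability: T̂ = 0.699·88.8 + 0.301·76.38 = 62.0712 + 22.99038 = 85.06158.
X − T̂ = 88.8 − 85.0616 = 3.7384 → 3.738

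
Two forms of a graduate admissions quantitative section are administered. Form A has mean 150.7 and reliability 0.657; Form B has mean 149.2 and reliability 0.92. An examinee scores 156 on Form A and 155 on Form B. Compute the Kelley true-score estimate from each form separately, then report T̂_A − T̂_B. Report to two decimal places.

T̂_A = 0.657(156) + 0.343(150.7) = 154.1821
T̂_B = 0.92(155) + 0.08(149.2) = 154.5360
T̂_A − T̂_B = -0.3539

-0.35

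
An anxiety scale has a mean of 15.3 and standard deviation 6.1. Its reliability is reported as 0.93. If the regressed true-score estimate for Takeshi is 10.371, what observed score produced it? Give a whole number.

10

T̂ = ρX + (1 − ρ)μ  ⇒  X = (T̂ − (1 − ρ)μ) / ρ
X = (10.371 − 0.07 × 15.3) / 0.93 = (10.371 − 1.071) / 0.93 = 9.300 / 0.93 = 10.00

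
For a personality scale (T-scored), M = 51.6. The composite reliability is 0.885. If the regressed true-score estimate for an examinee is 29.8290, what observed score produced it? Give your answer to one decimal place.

27.0

T̂ = ρX + (1 − ρ)μ  ⇒  X = (T̂ − (1 − ρ)μ) / ρ
X = (29.8290 − 0.115 × 51.6) / 0.885 = (29.8290 − 5.9340) / 0.885 = 23.8950 / 0.885 = 27.000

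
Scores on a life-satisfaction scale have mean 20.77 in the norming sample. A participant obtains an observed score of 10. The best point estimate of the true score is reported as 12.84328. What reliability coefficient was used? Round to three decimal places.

0.736

T̂ = ρX + (1 − ρ)μ  ⇒  T̂ − μ = ρ(X − μ)
ρ = (T̂ − μ)/(X − μ) = (12.84328 − 20.77) / (10 − 20.77) = -7.92672 / -10.77 = 0.73600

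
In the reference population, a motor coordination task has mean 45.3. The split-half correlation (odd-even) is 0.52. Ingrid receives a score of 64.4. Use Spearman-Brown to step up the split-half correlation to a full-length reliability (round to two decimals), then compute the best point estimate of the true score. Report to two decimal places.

58.29

Spearman-Brown: ρ = 2r/(1 + r) = 2(0.52)/(1 + 0.52) = 1.040/1.52 = 0.6842 → 0.68
T̂ = ρX + (1 − ρ)μ
  = 0.68 × 64.4 + 0.32 × 45.3
  = 43.792 + 14.496
  = 58.288
  ≈ 58.29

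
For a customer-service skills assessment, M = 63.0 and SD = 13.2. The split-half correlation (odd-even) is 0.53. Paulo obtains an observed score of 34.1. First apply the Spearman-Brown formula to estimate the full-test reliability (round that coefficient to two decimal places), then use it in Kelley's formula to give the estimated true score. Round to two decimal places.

Spearman-Brown: ρ = 2r/(1 + r) = 2(0.53)/(1 + 0.53) = 1.060/1.53 = 0.6928 → 0.69
T̂ = ρX + (1 − ρ)μ
  = 0.69 × 34.1 + 0.31 × 63.0
  = 23.529 + 19.530
  = 43.059
  ≈ 43.06

43.06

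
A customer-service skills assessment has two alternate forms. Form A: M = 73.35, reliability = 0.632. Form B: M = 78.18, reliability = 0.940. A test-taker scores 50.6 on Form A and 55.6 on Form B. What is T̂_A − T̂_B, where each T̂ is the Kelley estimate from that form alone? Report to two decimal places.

2.02

T̂_A = 0.632(50.6) + 0.368(73.35) = 58.9720
T̂_B = 0.940(55.6) + 0.060(78.18) = 56.9548
T̂_A − T̂_B = 2.0172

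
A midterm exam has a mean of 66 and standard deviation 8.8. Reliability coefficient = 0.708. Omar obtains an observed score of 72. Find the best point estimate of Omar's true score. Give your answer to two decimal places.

Weight the observed score by reliability and the mean by (1 − reliability): T̂ = 0.708·72 + 0.292·66 = 50.976 + 19.272 = 70.248.

70.25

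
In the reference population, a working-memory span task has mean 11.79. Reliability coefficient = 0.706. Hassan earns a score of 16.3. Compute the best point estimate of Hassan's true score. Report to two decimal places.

T̂ = 0.706(16.3) + 0.294(11.79) = 11.5078 + 3.46626 = 14.974 → 14.97

14.97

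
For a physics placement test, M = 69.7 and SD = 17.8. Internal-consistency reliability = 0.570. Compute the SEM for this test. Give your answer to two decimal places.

11.67

SEM = SD · √(1 − ρ) = 17.8 × √0.430 = 17.8 × 0.6557 = 11.672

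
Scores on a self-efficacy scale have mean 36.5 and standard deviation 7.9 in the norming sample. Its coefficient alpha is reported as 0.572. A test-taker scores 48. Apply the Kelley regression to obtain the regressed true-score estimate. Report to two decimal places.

43.08

T̂ = 0.572(48) + 0.428(36.5) = 27.456 + 15.6220 = 43.078 → 43.08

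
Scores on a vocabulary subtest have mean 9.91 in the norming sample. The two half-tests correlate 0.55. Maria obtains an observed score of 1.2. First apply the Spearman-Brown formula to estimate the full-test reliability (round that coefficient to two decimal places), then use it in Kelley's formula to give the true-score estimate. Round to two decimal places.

3.73

Spearman-Brown: ρ = 2r/(1 + r) = 2(0.55)/(1 + 0.55) = 1.100/1.55 = 0.7097 → 0.71
T̂ = 0.71(1.2) + 0.29(9.91) = 0.852 + 2.8739 = 3.726 → 3.73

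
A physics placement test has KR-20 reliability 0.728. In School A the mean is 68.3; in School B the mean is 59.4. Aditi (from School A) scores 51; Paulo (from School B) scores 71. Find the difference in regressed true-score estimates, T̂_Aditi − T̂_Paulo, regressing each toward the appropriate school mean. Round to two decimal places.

-12.14

T̂_Aditi = 0.728(51) + 0.272(68.3) = 55.7056
T̂_Paulo = 0.728(71) + 0.272(59.4) = 67.8448
Difference = 55.7056 − 67.8448 = -12.1392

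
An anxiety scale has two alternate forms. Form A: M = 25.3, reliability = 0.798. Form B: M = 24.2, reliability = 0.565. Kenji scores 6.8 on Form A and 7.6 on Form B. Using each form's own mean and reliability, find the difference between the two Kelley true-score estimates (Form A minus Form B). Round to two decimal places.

-4.28

T̂_A = 0.798(6.8) + 0.202(25.3) = 10.5370
T̂_B = 0.565(7.6) + 0.435(24.2) = 14.8210
T̂_A − T̂_B = -4.2840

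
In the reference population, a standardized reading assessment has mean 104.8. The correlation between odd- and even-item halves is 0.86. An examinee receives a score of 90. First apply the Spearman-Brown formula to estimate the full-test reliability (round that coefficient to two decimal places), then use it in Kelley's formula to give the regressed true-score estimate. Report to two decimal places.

91.18

Spearman-Brown: ρ = 2r/(1 + r) = 2(0.86)/(1 + 0.86) = 1.720/1.86 = 0.9247 → 0.92
T̂ = ρX + (1 − ρ)μ
  = 0.92 × 90 + 0.08 × 104.8
  = 82.80 + 8.384
  = 91.184
  ≈ 91.18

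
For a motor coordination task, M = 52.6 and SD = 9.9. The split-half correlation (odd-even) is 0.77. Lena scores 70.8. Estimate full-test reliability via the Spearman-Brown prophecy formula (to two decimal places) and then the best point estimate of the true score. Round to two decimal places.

68.43

Spearman-Brown: ρ = 2r/(1 + r) = 2(0.77)/(1 + 0.77) = 1.540/1.77 = 0.8701 → 0.87
Regress the observed score toward the mean by the unreliability: T̂ = 0.87·70.8 + 0.13·52.6 = 61.596 + 6.838 = 68.434.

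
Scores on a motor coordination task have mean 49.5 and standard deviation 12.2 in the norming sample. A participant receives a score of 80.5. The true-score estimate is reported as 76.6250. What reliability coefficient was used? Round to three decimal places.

0.875

T̂ = ρX + (1 − ρ)μ  ⇒  T̂ − μ = ρ(X − μ)
ρ = (T̂ − μ)/(X − μ) = (76.6250 − 49.5) / (80.5 − 49.5) = 27.1250 / 31.0 = 0.87500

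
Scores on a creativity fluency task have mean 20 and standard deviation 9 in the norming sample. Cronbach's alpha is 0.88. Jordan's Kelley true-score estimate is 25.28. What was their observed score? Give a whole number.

T̂ = ρX + (1 − ρ)μ  ⇒  X = (T̂ − (1 − ρ)μ) / ρ
X = (25.28 − 0.12 × 20) / 0.88 = (25.28 − 2.40) / 0.88 = 22.88 / 0.88 = 26.00

26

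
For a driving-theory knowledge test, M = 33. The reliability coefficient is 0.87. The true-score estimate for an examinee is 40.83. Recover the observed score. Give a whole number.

T̂ = ρX + (1 − ρ)μ  ⇒  X = (T̂ − (1 − ρ)μ) / ρ
X = (40.83 − 0.13 × 33) / 0.87 = (40.83 − 4.29) / 0.87 = 36.54 / 0.87 = 42.00

42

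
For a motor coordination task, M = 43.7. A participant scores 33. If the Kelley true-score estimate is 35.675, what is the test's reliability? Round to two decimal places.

T̂ = ρX + (1 − ρ)μ  ⇒  T̂ − μ = ρ(X − μ)
ρ = (T̂ − μ)/(X − μ) = (35.675 − 43.7) / (33 − 43.7) = -8.025 / -10.7 = 0.7500

0.75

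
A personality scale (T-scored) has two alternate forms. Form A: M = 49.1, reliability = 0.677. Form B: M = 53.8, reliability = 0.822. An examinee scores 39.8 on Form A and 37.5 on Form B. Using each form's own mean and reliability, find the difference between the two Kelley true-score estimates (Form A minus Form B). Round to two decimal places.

T̂_A = 0.677(39.8) + 0.323(49.1) = 42.8039
T̂_B = 0.822(37.5) + 0.178(53.8) = 40.4014
T̂_A − T̂_B = 2.4025

2.40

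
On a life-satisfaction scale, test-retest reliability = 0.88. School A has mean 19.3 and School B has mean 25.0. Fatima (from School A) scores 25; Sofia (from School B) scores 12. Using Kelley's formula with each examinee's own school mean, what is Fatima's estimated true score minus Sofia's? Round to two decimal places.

T̂_Fatima = 0.88(25) + 0.12(19.3) = 24.3160
T̂_Sofia = 0.88(12) + 0.12(25.0) = 13.5600
Difference = 24.3160 − 13.5600 = 10.7560

10.76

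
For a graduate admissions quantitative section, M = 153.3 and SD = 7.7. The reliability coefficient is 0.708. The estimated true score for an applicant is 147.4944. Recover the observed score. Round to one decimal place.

145.1

T̂ = ρX + (1 − ρ)μ  ⇒  X = (T̂ − (1 − ρ)μ) / ρ
X = (147.4944 − 0.292 × 153.3) / 0.708 = (147.4944 − 44.7636) / 0.708 = 102.7308 / 0.708 = 145.100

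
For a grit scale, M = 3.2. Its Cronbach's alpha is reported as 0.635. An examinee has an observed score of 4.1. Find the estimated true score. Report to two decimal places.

3.77

T̂ = ρX + (1 − ρ)μ
  = 0.635 × 4.1 + 0.365 × 3.2
  = 2.6035 + 1.1680
  = 3.771
  ≈ 3.77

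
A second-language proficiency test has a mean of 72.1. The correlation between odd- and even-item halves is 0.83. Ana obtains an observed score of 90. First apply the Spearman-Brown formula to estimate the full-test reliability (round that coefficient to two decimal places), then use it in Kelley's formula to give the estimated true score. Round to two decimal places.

Spearman-Brown: ρ = 2r/(1 + r) = 2(0.83)/(1 + 0.83) = 1.660/1.83 = 0.9071 → 0.91
T̂ = ρX + (1 − ρ)μ
  = 0.91 × 90 + 0.09 × 72.1
  = 81.90 + 6.489
  = 88.389
  ≈ 88.39

88.39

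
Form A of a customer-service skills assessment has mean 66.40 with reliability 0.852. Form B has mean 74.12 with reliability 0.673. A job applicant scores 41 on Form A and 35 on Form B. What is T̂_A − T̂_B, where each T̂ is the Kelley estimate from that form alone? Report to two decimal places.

-3.03

T̂_A = 0.852(41) + 0.148(66.40) = 44.7592
T̂_B = 0.673(35) + 0.327(74.12) = 47.7922
T̂_A − T̂_B = -3.0330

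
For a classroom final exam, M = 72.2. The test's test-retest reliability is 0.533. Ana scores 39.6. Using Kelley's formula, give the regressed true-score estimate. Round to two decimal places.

Kelley's formula gives T̂ = 0.533·39.6 + 0.467·72.2 = 21.1068 + 33.7174 = 54.824.

54.82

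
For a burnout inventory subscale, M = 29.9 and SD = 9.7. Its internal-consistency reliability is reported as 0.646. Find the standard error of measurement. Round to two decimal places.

5.77

SEM = SD · √(1 − ρ) = 9.7 × √0.354 = 9.7 × 0.5950 = 5.771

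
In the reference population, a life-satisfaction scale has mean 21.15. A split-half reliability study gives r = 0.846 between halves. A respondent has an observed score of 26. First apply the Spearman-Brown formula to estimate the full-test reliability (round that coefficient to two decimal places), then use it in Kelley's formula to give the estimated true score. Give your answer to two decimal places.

Spearman-Brown: ρ = 2r/(1 + r) = 2(0.846)/(1 + 0.846) = 1.6920/1.846 = 0.9166 → 0.92
T̂ = ρX + (1 − ρ)μ
  = 0.92 × 26 + 0.08 × 21.15
  = 23.92 + 1.6920
  = 25.612
  ≈ 25.61

25.61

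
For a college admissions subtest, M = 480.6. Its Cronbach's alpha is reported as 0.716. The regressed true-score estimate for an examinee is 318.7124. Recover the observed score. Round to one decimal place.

254.5

T̂ = ρX + (1 − ρ)μ  ⇒  X = (T̂ − (1 − ρ)μ) / ρ
X = (318.7124 − 0.284 × 480.6) / 0.716 = (318.7124 − 136.4904) / 0.716 = 182.2220 / 0.716 = 254.500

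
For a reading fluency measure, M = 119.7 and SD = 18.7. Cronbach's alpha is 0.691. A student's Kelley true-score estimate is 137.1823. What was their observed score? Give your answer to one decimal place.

145.0

T̂ = ρX + (1 − ρ)μ  ⇒  X = (T̂ − (1 − ρ)μ) / ρ
X = (137.1823 − 0.309 × 119.7) / 0.691 = (137.1823 − 36.9873) / 0.691 = 100.1950 / 0.691 = 145.000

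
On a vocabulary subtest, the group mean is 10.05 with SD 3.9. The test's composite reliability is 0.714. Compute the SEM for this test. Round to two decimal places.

2.09

SEM = SD · √(1 − ρ) = 3.9 × √0.286 = 3.9 × 0.5348 = 2.086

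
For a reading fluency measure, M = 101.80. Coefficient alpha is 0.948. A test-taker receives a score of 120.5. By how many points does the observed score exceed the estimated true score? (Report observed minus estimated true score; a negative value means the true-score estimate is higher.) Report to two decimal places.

0.97

T̂ = ρX + (1 − ρ)μ
  = 0.948 × 120.5 + 0.052 × 101.80
  = 114.2340 + 5.29360
  = 119.5276
  ≈ 119.528
X − T̂ = 120.5 − 119.528 = 0.972 → 0.97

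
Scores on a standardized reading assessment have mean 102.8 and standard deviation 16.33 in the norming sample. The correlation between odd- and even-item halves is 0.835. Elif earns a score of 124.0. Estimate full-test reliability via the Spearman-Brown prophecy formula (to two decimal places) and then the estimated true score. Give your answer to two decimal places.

122.09

Spearman-Brown: ρ = 2r/(1 + r) = 2(0.835)/(1 + 0.835) = 1.6700/1.835 = 0.9101 → 0.91
Kelley's formula gives T̂ = 0.91·124.0 + 0.09·102.8 = 112.840 + 9.252 = 122.092.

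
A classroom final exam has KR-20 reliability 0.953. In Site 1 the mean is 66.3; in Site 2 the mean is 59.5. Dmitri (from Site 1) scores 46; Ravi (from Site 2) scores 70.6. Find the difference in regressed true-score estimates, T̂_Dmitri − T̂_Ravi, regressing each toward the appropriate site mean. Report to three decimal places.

-23.124

T̂_Dmitri = 0.953(46) + 0.047(66.3) = 46.95410
T̂_Ravi = 0.953(70.6) + 0.047(59.5) = 70.07830
Difference = 46.95410 − 70.07830 = -23.12420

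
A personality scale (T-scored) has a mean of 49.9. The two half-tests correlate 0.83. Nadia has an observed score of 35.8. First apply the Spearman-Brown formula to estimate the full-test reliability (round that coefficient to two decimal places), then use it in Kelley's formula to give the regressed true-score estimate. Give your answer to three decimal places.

37.069

Spearman-Brown: ρ = 2r/(1 + r) = 2(0.83)/(1 + 0.83) = 1.660/1.83 = 0.9071 → 0.91
T̂ = 0.91(35.8) + 0.09(49.9) = 32.578 + 4.491 = 37.0690 → 37.069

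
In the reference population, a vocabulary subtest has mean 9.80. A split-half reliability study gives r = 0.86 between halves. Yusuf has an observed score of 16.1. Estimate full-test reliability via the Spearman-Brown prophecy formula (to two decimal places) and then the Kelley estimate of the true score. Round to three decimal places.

15.596

Spearman-Brown: ρ = 2r/(1 + r) = 2(0.86)/(1 + 0.86) = 1.720/1.86 = 0.9247 → 0.92
Kelley's formula gives T̂ = 0.92·16.1 + 0.08·9.80 = 14.812 + 0.7840 = 15.5960.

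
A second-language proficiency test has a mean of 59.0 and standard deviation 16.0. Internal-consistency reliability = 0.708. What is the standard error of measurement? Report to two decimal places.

8.65

SEM = SD · √(1 − ρ) = 16.0 × √0.292 = 16.0 × 0.5404 = 8.646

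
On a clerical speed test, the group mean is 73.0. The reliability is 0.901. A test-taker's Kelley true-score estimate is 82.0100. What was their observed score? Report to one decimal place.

83.0

T̂ = ρX + (1 − ρ)μ  ⇒  X = (T̂ − (1 − ρ)μ) / ρ
X = (82.0100 − 0.099 × 73.0) / 0.901 = (82.0100 − 7.2270) / 0.901 = 74.7830 / 0.901 = 83.000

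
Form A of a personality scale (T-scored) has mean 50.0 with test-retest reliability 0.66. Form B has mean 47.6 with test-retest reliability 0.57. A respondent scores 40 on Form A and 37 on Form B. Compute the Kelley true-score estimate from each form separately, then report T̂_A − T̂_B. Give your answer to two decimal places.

T̂_A = 0.66(40) + 0.34(50.0) = 43.4000
T̂_B = 0.57(37) + 0.43(47.6) = 41.5580
T̂_A − T̂_B = 1.8420

1.84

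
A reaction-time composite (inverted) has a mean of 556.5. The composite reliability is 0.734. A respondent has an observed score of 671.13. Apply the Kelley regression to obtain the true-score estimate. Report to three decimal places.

T̂ = 0.734(671.13) + 0.266(556.5) = 492.60942 + 148.0290 = 640.6384 → 640.638

640.638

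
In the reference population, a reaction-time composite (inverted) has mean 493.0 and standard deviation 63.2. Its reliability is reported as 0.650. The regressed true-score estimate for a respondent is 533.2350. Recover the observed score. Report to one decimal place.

T̂ = ρX + (1 − ρ)μ  ⇒  X = (T̂ − (1 − ρ)μ) / ρ
X = (533.2350 − 0.350 × 493.0) / 0.650 = (533.2350 − 172.5500) / 0.650 = 360.6850 / 0.650 = 554.900

554.9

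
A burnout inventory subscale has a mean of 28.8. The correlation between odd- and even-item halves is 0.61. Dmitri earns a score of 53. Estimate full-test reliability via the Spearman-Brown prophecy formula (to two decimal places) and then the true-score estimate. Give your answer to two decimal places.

47.19

Spearman-Brown: ρ = 2r/(1 + r) = 2(0.61)/(1 + 0.61) = 1.220/1.61 = 0.7578 → 0.76
T̂ = 0.76(53) + 0.24(28.8) = 40.28 + 6.912 = 47.192 → 47.19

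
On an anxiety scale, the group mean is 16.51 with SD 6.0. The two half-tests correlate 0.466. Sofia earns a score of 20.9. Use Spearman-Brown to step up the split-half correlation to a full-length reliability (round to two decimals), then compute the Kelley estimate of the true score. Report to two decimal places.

Spearman-Brown: ρ = 2r/(1 + r) = 2(0.466)/(1 + 0.466) = 0.9320/1.466 = 0.6357 → 0.64
Regress the observed score toward the mean by the unreliability: T̂ = 0.64·20.9 + 0.36·16.51 = 13.376 + 5.9436 = 19.320.

19.32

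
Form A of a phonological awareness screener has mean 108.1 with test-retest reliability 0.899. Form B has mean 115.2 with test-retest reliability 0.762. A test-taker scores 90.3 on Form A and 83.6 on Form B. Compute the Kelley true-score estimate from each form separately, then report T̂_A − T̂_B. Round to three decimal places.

0.977

T̂_A = 0.899(90.3) + 0.101(108.1) = 92.09780
T̂_B = 0.762(83.6) + 0.238(115.2) = 91.12080
T̂_A − T̂_B = 0.97700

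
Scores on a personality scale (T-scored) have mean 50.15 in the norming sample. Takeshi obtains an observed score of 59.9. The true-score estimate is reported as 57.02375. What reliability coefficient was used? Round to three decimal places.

0.705

T̂ = ρX + (1 − ρ)μ  ⇒  T̂ − μ = ρ(X − μ)
ρ = (T̂ − μ)/(X − μ) = (57.02375 − 50.15) / (59.9 − 50.15) = 6.87375 / 9.75 = 0.70500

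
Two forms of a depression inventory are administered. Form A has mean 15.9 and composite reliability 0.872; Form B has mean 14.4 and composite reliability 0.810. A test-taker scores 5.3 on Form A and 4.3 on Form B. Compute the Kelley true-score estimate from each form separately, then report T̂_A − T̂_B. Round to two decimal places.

T̂_A = 0.872(5.3) + 0.128(15.9) = 6.6568
T̂_B = 0.810(4.3) + 0.190(14.4) = 6.2190
T̂_A − T̂_B = 0.4378

0.44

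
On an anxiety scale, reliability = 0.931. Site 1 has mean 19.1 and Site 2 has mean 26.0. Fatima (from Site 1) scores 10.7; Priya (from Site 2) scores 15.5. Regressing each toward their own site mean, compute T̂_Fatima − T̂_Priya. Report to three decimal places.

-4.945

T̂_Fatima = 0.931(10.7) + 0.069(19.1) = 11.27960
T̂_Priya = 0.931(15.5) + 0.069(26.0) = 16.22450
Difference = 11.27960 − 16.22450 = -4.94490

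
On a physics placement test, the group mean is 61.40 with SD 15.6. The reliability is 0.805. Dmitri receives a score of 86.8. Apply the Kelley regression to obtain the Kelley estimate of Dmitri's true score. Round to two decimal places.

T̂ = ρX + (1 − ρ)μ
  = 0.805 × 86.8 + 0.195 × 61.40
  = 69.8740 + 11.97300
  = 81.847
  ≈ 81.85

81.85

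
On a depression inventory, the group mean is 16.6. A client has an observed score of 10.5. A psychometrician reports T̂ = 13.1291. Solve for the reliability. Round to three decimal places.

0.569

T̂ = ρX + (1 − ρ)μ  ⇒  T̂ − μ = ρ(X − μ)
ρ = (T̂ − μ)/(X − μ) = (13.1291 − 16.6) / (10.5 − 16.6) = -3.4709 / -6.1 = 0.56900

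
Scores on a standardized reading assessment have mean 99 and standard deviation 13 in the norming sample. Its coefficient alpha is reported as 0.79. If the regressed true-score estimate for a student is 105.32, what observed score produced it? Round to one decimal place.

T̂ = ρX + (1 − ρ)μ  ⇒  X = (T̂ − (1 − ρ)μ) / ρ
X = (105.32 − 0.21 × 99) / 0.79 = (105.32 − 20.79) / 0.79 = 84.53 / 0.79 = 107.000

107.0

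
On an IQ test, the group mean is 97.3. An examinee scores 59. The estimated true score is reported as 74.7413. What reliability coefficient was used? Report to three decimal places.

T̂ = ρX + (1 − ρ)μ  ⇒  T̂ − μ = ρ(X − μ)
ρ = (T̂ − μ)/(X − μ) = (74.7413 − 97.3) / (59 − 97.3) = -22.5587 / -38.3 = 0.58900

0.589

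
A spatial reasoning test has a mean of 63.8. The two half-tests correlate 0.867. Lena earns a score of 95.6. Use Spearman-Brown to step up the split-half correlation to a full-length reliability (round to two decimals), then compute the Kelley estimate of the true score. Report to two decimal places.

Spearman-Brown: ρ = 2r/(1 + r) = 2(0.867)/(1 + 0.867) = 1.7340/1.867 = 0.9288 → 0.93
T̂ = 0.93(95.6) + 0.07(63.8) = 88.908 + 4.466 = 93.374 → 93.37

93.37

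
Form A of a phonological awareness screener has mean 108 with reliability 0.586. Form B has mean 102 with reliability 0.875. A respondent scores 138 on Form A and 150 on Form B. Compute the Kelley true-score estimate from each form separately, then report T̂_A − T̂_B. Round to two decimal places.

-18.42

T̂_A = 0.586(138) + 0.414(108) = 125.5800
T̂_B = 0.875(150) + 0.125(102) = 144.0000
T̂_A − T̂_B = -18.4200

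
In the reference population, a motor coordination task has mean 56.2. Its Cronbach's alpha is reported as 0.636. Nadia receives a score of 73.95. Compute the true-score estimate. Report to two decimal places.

Kelley's formula gives T̂ = 0.636·73.95 + 0.364·56.2 = 47.03220 + 20.4568 = 67.489.

67.49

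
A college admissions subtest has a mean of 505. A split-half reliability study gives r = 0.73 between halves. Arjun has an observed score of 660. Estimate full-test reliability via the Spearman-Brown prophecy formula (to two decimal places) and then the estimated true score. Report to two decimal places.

635.20

Spearman-Brown: ρ = 2r/(1 + r) = 2(0.73)/(1 + 0.73) = 1.460/1.73 = 0.8439 → 0.84
T̂ = 0.84(660) + 0.16(505) = 554.40 + 80.80 = 635.200 → 635.20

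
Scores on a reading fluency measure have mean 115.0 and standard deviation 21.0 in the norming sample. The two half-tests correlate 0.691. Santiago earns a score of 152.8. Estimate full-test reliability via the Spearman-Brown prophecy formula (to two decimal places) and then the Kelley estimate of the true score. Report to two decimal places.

146.00

Spearman-Brown: ρ = 2r/(1 + r) = 2(0.691)/(1 + 0.691) = 1.3820/1.691 = 0.8173 → 0.82
Kelley's formula gives T̂ = 0.82·152.8 + 0.18·115.0 = 125.296 + 20.700 = 145.996.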